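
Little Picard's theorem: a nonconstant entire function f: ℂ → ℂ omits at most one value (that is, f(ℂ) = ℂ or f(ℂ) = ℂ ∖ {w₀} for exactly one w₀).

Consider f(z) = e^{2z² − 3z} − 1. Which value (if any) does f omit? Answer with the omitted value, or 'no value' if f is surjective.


Little Picard bounds the complement of f(ℂ) to at most one point.
The exponent g(z) = 2z² − 3z is a nonconstant polynomial, hence surjective onto ℂ. So e^{g(z)} takes every value in {e^w : w ∈ ℂ} = ℂ ∖ {0}. Adding -1 shifts the range to ℂ ∖ {-1}. f omits exactly -1.

Omitted value: -1.


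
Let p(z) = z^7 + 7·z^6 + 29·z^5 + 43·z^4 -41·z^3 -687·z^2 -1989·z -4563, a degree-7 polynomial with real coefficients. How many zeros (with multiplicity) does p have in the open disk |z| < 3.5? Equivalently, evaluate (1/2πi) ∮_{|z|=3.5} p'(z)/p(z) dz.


The zeros of p are: (0 + 3i), (0 - 3i), (-2 + 3i), (-2 - 3i), 3, (-3 + 2i), (-3 - 2i).
Their magnitudes are: 3, 3, 3.606, 3.606, 3, 3.606, 3.606.
Zeros with |z| < R = 3.5: (0 + 3i), (0 - 3i), 3.
Count = 3.
By the argument principle, (1/2πi) ∮_{|z|=R} p'(z)/p(z) dz equals exactly this count.

Number of zeros inside |z| < 3.5: 3.


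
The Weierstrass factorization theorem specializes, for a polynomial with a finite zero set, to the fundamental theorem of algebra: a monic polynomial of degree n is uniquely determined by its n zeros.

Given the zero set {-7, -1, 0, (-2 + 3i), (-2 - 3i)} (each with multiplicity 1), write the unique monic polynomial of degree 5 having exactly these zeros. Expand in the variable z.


The polynomial is p(z) = ∏_{α ∈ S} (z − α), where S = {-7, -1, 0, (-2 + 3i), (-2 - 3i)}.
Expanding the product yields: p(z) = z^5 + 12·z^4 + 52·z^3 + 132·z^2 + 91·z.
Note conjugate pairs combine to real quadratics: (z − (-2+3i))(z − (-2−3i)) = z² + 4z + 13.
The resulting polynomial has degree 5 and real coefficients as required.

p(z) = z^5 + 12·z^4 + 52·z^3 + 132·z^2 + 91·z.


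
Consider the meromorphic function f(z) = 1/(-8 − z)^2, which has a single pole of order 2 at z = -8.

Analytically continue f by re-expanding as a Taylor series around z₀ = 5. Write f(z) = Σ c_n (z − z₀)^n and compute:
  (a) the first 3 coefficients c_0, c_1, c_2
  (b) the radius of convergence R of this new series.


Let w = z − z₀, so z = z₀ + w.
Then -8 − z = -8 − (z₀ + w) = (-8 − z₀) − w = -13 − w.
f(z) = 1/(-13 − w)^2 = (1/(-13)^2) · (1 − w/(-13))^{−2}.
By the binomial series (1−u)^{−2} = Σ_{n≥0} C(n+1, 1) u^n for |u|<1, with u = w/(-13):
  c_n = C(n+1, 1) / (-13)^(n+2).
  c_0 = 1/(-13)^2 = 1/169.
  c_1 = 2/(-13)^3 = -2/2197.
  c_2 = 3/(-13)^4 = 3/28561.
The series is valid for |w/d| < 1, i.e. |z − z₀| < |d|.
Radius of convergence: R = |-8 − z₀| = |-13| = 13 (distance from z₀ to the singularity z = -8).

c_0 = 1/169, c_1 = -2/2197, c_2 = 3/28561; R = 13.


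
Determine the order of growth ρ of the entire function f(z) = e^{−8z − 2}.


|e^{−8z − 2}| = e^{Re(-8·z) + -2} ≤ e^{8|z|^1 + -2} = e^{8r^1 + -2} on |z| = r, so ρ ≤ 1. Choosing z on |z|=r so that -8·z is real positive (always possible by picking arg z appropriately) gives |f(z)| = e^{8r^1 + -2}, matching the bound. The additive constant -2 does not affect log log M(r) ~ 1·log r. Hence ρ = 1.
Therefore ρ = 1.

Order ρ = 1.


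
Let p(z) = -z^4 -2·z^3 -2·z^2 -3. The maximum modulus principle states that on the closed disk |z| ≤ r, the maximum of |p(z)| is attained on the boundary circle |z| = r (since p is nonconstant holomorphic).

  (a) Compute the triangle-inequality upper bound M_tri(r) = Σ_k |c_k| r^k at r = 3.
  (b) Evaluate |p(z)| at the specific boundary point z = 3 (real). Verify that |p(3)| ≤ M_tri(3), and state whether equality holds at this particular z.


Coefficients: c_0 = -3, c_1 = 0, c_2 = -2, c_3 = -2, c_4 = -1. Radius r = 3.
Part (a). Triangle bound: M_tri(r) = Σ_k |c_k| r^k
  = |-3|·3^0 + |0|·3^1 + |-2|·3^2 + |-2|·3^3 + |-1|·3^4
  = 3 + 0 + 18 + 54 + 81 = 156.
This bounds M(r) := max_{|z|=r} |p(z)| from above; equality holds iff all terms c_k z^k can be made to align in phase at a single z on |z|=r.
Part (b). At z = 3 (real, on the circle |z| = r):
  p(3) = (-3)·3^0 + (0)·3^1 + (-2)·3^2 + (-2)·3^3 + (-1)·3^4 = -156.
  |p(3)| = 156.
Since all nonzero coefficients share the same sign, |p(3)| = 156 = M_tri(3); the triangle bound is attained at z = 3, so in fact M(r) = 156.

M_tri(3) = 156; |p(3)| = 156; equality at z=3: yes.


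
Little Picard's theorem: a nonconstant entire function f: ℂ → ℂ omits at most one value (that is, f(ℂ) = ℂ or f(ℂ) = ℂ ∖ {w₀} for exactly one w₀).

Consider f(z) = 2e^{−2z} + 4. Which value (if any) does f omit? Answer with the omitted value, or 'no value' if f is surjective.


Little Picard bounds the complement of f(ℂ) to at most one point.
e^{−2z} is never zero on ℂ, so 2·e^{−2z} takes every value in ℂ ∖ {0}. Adding 4 shifts the range to ℂ ∖ {4}. Thus f omits exactly the value 4.

Omitted value: 4.


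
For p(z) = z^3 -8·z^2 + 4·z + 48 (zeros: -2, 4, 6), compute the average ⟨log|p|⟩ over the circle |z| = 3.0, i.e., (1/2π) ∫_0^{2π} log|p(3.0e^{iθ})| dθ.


Zeros: -2, 4, 6; r = 3.0.
Inside |z| < r: -2. Outside (|z| ≥ r): 4, 6.
p(0) = 48, so log|p(0)| = log(48) = 3.8712.
Apply Jensen: I(r) = log|p(0)| + Σ_k log(r/|z_k|), summed over zeros inside |z| < r.
  log(r/|z_k|) for z_k = -2: log(3.0/2) = 0.4055
  Outside zeros (4, 6) contribute nothing to the Jensen sum.
Sum over inside zeros: 0.4055.
I(r) = log|p(0)| + (inside sum) = 3.8712 + 0.4055 = 4.2767.
Note: since some zeros are outside |z| ≤ r, the simplified n·log(r) form does NOT apply — only the inside zeros contribute.

I(r) ≈ 4.2767.


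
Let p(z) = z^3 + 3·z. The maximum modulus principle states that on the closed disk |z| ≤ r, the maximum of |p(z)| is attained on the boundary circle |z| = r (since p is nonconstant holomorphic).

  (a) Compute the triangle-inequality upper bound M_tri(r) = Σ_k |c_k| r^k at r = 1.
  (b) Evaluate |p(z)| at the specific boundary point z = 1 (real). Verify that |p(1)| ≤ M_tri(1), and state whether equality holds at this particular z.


Coefficients: c_0 = 0, c_1 = 3, c_2 = 0, c_3 = 1. Radius r = 1.
Part (a). Triangle bound: M_tri(r) = Σ_k |c_k| r^k
  = |0|·1^0 + |3|·1^1 + |0|·1^2 + |1|·1^3
  = 0 + 3 + 0 + 1 = 4.
This bounds M(r) := max_{|z|=r} |p(z)| from above; equality holds iff all terms c_k z^k can be made to align in phase at a single z on |z|=r.
Part (b). At z = 1 (real, on the circle |z| = r):
  p(1) = (0)·1^0 + (3)·1^1 + (0)·1^2 + (1)·1^3 = 4.
  |p(1)| = 4.
Since all nonzero coefficients share the same sign, |p(1)| = 4 = M_tri(1); the triangle bound is attained at z = 1, so in fact M(r) = 4.

M_tri(1) = 4; |p(1)| = 4; equality at z=1: yes.


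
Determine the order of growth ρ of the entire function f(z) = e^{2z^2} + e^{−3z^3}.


Each summand is entire of order 2 and 3 respectively (as in the single-exponential case). The order of a sum is at most the max of the orders, so ρ ≤ 3. For the lower bound: on |z|=r choose arg z so that -3z^3 is real positive; then |e^{-3z^3}| = e^{3r^3} while |e^{2z^2}| ≤ e^{2r^2} = o(e^{3r^3}). So |f| ≥ e^{3r^3}(1 − o(1)) and ρ ≥ 3. Hence ρ = max(2, 3) = 3.
Therefore ρ = 3.

Order ρ = 3.


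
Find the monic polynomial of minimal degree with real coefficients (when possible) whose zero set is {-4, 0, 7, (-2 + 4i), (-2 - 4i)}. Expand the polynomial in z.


The polynomial is p(z) = ∏_{α ∈ S} (z − α), where S = {-4, 0, 7, (-2 + 4i), (-2 - 4i)}.
Expanding the product yields: p(z) = z^5 + z^4 -20·z^3 -172·z^2 -560·z.
Note conjugate pairs combine to real quadratics: (z − (-2+4i))(z − (-2−4i)) = z² + 4z + 20.
The resulting polynomial has degree 5 and real coefficients as required.

p(z) = z^5 + z^4 -20·z^3 -172·z^2 -560·z.


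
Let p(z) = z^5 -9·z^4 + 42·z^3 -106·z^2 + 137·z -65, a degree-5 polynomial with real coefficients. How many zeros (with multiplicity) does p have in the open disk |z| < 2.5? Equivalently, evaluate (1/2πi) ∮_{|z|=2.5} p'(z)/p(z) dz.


The zeros of p are: 1, (2 + 3i), (2 - 3i), (2 + 1i), (2 - 1i).
Their magnitudes are: 1, 3.606, 3.606, 2.236, 2.236.
Zeros with |z| < R = 2.5: 1, (2 + 1i), (2 - 1i).
Count = 3.
By the argument principle, (1/2πi) ∮_{|z|=R} p'(z)/p(z) dz equals exactly this count.

Number of zeros inside |z| < 2.5: 3.


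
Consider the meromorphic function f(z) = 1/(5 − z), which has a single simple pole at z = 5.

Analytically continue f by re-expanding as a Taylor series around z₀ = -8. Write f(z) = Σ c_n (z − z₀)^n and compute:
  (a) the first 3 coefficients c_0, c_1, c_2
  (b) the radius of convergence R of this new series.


Let w = z − z₀, so z = z₀ + w.
Then 5 − z = 5 − (z₀ + w) = (5 − z₀) − w = 13 − w.
f(z) = 1/(13 − w) = (1/(13)) · 1/(1 − w/(13)) = Σ_{n≥0} w^n / (13)^(n+1).
So c_n = 1/(13)^(n+1):
  c_0 = 1/(13)^1 = 1/13.
  c_1 = 1/(13)^2 = 1/169.
  c_2 = 1/(13)^3 = 1/2197.
The series is valid for |w/d| < 1, i.e. |z − z₀| < |d|.
Radius of convergence: R = |5 − z₀| = |13| = 13 (distance from z₀ to the singularity z = 5).

c_0 = 1/13, c_1 = 1/169, c_2 = 1/2197; R = 13.


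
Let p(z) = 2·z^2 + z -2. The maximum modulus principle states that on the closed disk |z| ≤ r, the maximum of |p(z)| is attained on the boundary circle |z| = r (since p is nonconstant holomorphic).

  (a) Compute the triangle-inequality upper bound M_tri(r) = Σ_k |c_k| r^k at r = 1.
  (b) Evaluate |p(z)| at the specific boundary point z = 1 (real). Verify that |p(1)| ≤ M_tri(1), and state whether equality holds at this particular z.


Coefficients: c_0 = -2, c_1 = 1, c_2 = 2. Radius r = 1.
Part (a). Triangle bound: M_tri(r) = Σ_k |c_k| r^k
  = |-2|·1^0 + |1|·1^1 + |2|·1^2
  = 2 + 1 + 2 = 5.
This bounds M(r) := max_{|z|=r} |p(z)| from above; equality holds iff all terms c_k z^k can be made to align in phase at a single z on |z|=r.
Part (b). At z = 1 (real, on the circle |z| = r):
  p(1) = (-2)·1^0 + (1)·1^1 + (2)·1^2 = 1.
  |p(1)| = 1.
Check: |p(1)| = 1 ≤ 5 = M_tri(1). ✓ Equality does not hold at z = 1 (the coefficients have mixed signs, so the terms do not all align in phase there).

M_tri(1) = 5; |p(1)| = 1; equality at z=1: no.


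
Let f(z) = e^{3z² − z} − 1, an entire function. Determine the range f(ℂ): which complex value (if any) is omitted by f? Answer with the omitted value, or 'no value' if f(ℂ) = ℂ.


Little Picard bounds the complement of f(ℂ) to at most one point.
The exponent g(z) = 3z² − z is a nonconstant polynomial, hence surjective onto ℂ. So e^{g(z)} takes every value in {e^w : w ∈ ℂ} = ℂ ∖ {0}. Adding -1 shifts the range to ℂ ∖ {-1}. f omits exactly -1.

Omitted value: -1.


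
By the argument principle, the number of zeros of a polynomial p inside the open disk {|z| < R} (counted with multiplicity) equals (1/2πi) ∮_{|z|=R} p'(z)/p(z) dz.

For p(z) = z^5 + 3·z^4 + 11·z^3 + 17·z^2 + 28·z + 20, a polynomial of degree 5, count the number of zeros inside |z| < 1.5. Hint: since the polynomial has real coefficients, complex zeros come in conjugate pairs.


The zeros of p are: (-1 + 2i), (-1 - 2i), (0 + 2i), (0 - 2i), -1.
Their magnitudes are: 2.236, 2.236, 2, 2, 1.
Zeros with |z| < R = 1.5: -1.
Count = 1.
By the argument principle, (1/2πi) ∮_{|z|=R} p'(z)/p(z) dz equals exactly this count.

Number of zeros inside |z| < 1.5: 1.


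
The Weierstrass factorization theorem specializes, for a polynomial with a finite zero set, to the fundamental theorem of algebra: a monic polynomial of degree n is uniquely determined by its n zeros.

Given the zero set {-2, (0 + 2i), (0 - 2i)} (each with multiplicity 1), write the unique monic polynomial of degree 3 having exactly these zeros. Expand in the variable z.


The polynomial is p(z) = ∏_{α ∈ S} (z − α), where S = {-2, (0 + 2i), (0 - 2i)}.
Expanding the product yields: p(z) = z^3 + 2·z^2 + 4·z + 8.
Note conjugate pairs combine to real quadratics: (z − (0+2i))(z − (0−2i)) = z² + 4.
The resulting polynomial has degree 3 and real coefficients as required.

p(z) = z^3 + 2·z^2 + 4·z + 8.


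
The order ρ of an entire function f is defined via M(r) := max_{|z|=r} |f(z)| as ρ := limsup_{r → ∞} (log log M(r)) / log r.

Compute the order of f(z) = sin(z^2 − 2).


Write sin(w) = (e^{iw} ± e^{−iw})/(2 or 2i), so |sin(w)| ≤ e^{|w|}. With w = z^2 − 2, |w| ≤ 1r^2 + 2 on |z|=r, giving M(r) ≤ e^{1r^2 + 2} and ρ ≤ 2. For the lower bound, choose z on |z|=r with 1z^2 purely imaginary of modulus 1r^2; then |sin(z^2 − 2)| grows like e^{1r^2}/2, so ρ ≥ 2. Hence ρ = 2.
Therefore ρ = 2.

Order ρ = 2.


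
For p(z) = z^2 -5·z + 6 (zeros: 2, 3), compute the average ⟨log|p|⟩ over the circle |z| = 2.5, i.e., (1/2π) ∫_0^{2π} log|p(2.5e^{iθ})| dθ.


Zeros: 2, 3; r = 2.5.
Inside |z| < r: 2. Outside (|z| ≥ r): 3.
p(0) = 6, so log|p(0)| = log(6) = 1.7918.
Apply Jensen: I(r) = log|p(0)| + Σ_k log(r/|z_k|), summed over zeros inside |z| < r.
  log(r/|z_k|) for z_k = 2: log(2.5/2) = 0.2231
  Outside zeros (3) contribute nothing to the Jensen sum.
Sum over inside zeros: 0.2231.
I(r) = log|p(0)| + (inside sum) = 1.7918 + 0.2231 = 2.0149.
Note: since some zeros are outside |z| ≤ r, the simplified n·log(r) form does NOT apply — only the inside zeros contribute.

I(r) ≈ 2.0149.


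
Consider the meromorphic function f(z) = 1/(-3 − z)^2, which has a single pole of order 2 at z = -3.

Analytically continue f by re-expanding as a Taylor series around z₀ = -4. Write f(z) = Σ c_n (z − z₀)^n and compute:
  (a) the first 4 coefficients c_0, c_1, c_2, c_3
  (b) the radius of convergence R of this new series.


Let w = z − z₀, so z = z₀ + w.
Then -3 − z = -3 − (z₀ + w) = (-3 − z₀) − w = 1 − w.
f(z) = 1/(1 − w)^2 = (1/(1)^2) · (1 − w/(1))^{−2}.
By the binomial series (1−u)^{−2} = Σ_{n≥0} C(n+1, 1) u^n for |u|<1, with u = w/(1):
  c_n = C(n+1, 1) / (1)^(n+2).
  c_0 = 1/(1)^2 = 1.
  c_1 = 2/(1)^3 = 2.
  c_2 = 3/(1)^4 = 3.
  c_3 = 4/(1)^5 = 4.
The series is valid for |w/d| < 1, i.e. |z − z₀| < |d|.
Radius of convergence: R = |-3 − z₀| = |1| = 1 (distance from z₀ to the singularity z = -3).

c_0 = 1, c_1 = 2, c_2 = 3, c_3 = 4; R = 1.


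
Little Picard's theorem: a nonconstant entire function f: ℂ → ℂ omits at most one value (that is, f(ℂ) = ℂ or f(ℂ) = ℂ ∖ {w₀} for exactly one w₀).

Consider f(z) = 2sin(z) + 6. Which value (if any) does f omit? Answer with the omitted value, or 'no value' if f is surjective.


Little Picard bounds the complement of f(ℂ) to at most one point.
sin is entire and surjective onto ℂ: for every w ∈ ℂ, sin(ζ) = w has a solution ζ ∈ ℂ (e.g., via the complex inverse arcsin). With ζ = z this gives z = ζ/(1). Then 2·sin(z) takes every value in 2·ℂ = ℂ, and adding 6 is a bijection of ℂ. So f is surjective and omits no value. (Note: only on the real line is sin bounded by [−1, 1].)

Omitted value: no value.


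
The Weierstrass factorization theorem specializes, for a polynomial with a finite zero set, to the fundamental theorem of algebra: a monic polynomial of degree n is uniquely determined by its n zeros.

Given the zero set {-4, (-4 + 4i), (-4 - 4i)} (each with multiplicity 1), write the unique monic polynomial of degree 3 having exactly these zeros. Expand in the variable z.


The polynomial is p(z) = ∏_{α ∈ S} (z − α), where S = {-4, (-4 + 4i), (-4 - 4i)}.
Expanding the product yields: p(z) = z^3 + 12·z^2 + 64·z + 128.
Note conjugate pairs combine to real quadratics: (z − (-4+4i))(z − (-4−4i)) = z² + 8z + 32.
The resulting polynomial has degree 3 and real coefficients as required.

p(z) = z^3 + 12·z^2 + 64·z + 128.


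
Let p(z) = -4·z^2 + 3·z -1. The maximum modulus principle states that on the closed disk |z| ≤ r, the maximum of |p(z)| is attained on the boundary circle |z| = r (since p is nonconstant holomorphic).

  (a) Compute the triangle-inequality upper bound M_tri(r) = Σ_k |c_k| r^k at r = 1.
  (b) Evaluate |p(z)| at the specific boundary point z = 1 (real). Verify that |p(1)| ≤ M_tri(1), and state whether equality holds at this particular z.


Coefficients: c_0 = -1, c_1 = 3, c_2 = -4. Radius r = 1.
Part (a). Triangle bound: M_tri(r) = Σ_k |c_k| r^k
  = |-1|·1^0 + |3|·1^1 + |-4|·1^2
  = 1 + 3 + 4 = 8.
This bounds M(r) := max_{|z|=r} |p(z)| from above; equality holds iff all terms c_k z^k can be made to align in phase at a single z on |z|=r.
Part (b). At z = 1 (real, on the circle |z| = r):
  p(1) = (-1)·1^0 + (3)·1^1 + (-4)·1^2 = -2.
  |p(1)| = 2.
Check: |p(1)| = 2 ≤ 8 = M_tri(1). ✓ Equality does not hold at z = 1 (the coefficients have mixed signs, so the terms do not all align in phase there).

M_tri(1) = 8; |p(1)| = 2; equality at z=1: no.


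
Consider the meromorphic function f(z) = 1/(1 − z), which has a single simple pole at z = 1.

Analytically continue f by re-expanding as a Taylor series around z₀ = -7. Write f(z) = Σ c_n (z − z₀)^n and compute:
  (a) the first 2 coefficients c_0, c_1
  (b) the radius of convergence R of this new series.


Let w = z − z₀, so z = z₀ + w.
Then 1 − z = 1 − (z₀ + w) = (1 − z₀) − w = 8 − w.
f(z) = 1/(8 − w) = (1/(8)) · 1/(1 − w/(8)) = Σ_{n≥0} w^n / (8)^(n+1).
So c_n = 1/(8)^(n+1):
  c_0 = 1/(8)^1 = 1/8.
  c_1 = 1/(8)^2 = 1/64.
The series is valid for |w/d| < 1, i.e. |z − z₀| < |d|.
Radius of convergence: R = |1 − z₀| = |8| = 8 (distance from z₀ to the singularity z = 1).

c_0 = 1/8, c_1 = 1/64; R = 8.


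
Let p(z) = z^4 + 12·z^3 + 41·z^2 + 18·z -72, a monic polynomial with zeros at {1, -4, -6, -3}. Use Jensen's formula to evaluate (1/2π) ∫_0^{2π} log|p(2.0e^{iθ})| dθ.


Zeros: -6, -4, -3, 1; r = 2.0.
Inside |z| < r: 1. Outside (|z| ≥ r): -6, -4, -3.
p(0) = -72, so log|p(0)| = log(72) = 4.2767.
Apply Jensen: I(r) = log|p(0)| + Σ_k log(r/|z_k|), summed over zeros inside |z| < r.
  log(r/|z_k|) for z_k = 1: log(2.0/1) = 0.6931
  Outside zeros (-6, -4, -3) contribute nothing to the Jensen sum.
Sum over inside zeros: 0.6931.
I(r) = log|p(0)| + (inside sum) = 4.2767 + 0.6931 = 4.9698.
Note: since some zeros are outside |z| ≤ r, the simplified n·log(r) form does NOT apply — only the inside zeros contribute.

I(r) ≈ 4.9698.


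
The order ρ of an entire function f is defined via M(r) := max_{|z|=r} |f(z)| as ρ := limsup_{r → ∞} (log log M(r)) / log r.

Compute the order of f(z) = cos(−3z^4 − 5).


Write cos(w) = (e^{iw} ± e^{−iw})/(2 or 2i), so |cos(w)| ≤ e^{|w|}. With w = −3z^4 − 5, |w| ≤ 3r^4 + 5 on |z|=r, giving M(r) ≤ e^{3r^4 + 5} and ρ ≤ 4. For the lower bound, choose z on |z|=r with -3z^4 purely imaginary of modulus 3r^4; then |cos(−3z^4 − 5)| grows like e^{3r^4}/2, so ρ ≥ 4. Hence ρ = 4.
Therefore ρ = 4.

Order ρ = 4.


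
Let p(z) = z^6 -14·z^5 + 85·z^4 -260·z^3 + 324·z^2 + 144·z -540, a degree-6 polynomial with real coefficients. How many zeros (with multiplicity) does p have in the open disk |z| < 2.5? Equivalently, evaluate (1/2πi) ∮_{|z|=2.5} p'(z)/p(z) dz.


The zeros of p are: (3 + 3i), (3 - 3i), 3, -1, (3 + 1i), (3 - 1i).
Their magnitudes are: 4.243, 4.243, 3, 1, 3.162, 3.162.
Zeros with |z| < R = 2.5: -1.
Count = 1.
By the argument principle, (1/2πi) ∮_{|z|=R} p'(z)/p(z) dz equals exactly this count.

Number of zeros inside |z| < 2.5: 1.


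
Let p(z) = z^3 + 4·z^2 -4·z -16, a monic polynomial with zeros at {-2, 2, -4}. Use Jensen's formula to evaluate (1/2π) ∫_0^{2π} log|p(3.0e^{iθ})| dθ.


Zeros: -4, -2, 2; r = 3.0.
Inside |z| < r: -2, 2. Outside (|z| ≥ r): -4.
p(0) = -16, so log|p(0)| = log(16) = 2.7726.
Apply Jensen: I(r) = log|p(0)| + Σ_k log(r/|z_k|), summed over zeros inside |z| < r.
  log(r/|z_k|) for z_k = -2: log(3.0/2) = 0.4055
  log(r/|z_k|) for z_k = 2: log(3.0/2) = 0.4055
  Outside zeros (-4) contribute nothing to the Jensen sum.
Sum over inside zeros: 0.8109.
I(r) = log|p(0)| + (inside sum) = 2.7726 + 0.8109 = 3.5835.
Note: since some zeros are outside |z| ≤ r, the simplified n·log(r) form does NOT apply — only the inside zeros contribute.

I(r) ≈ 3.5835.


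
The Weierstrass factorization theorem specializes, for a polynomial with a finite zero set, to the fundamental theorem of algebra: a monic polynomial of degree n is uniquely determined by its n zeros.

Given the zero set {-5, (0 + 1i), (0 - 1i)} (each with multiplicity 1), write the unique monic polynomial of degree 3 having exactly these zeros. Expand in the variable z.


The polynomial is p(z) = ∏_{α ∈ S} (z − α), where S = {-5, (0 + 1i), (0 - 1i)}.
Expanding the product yields: p(z) = z^3 + 5·z^2 + z + 5.
Note conjugate pairs combine to real quadratics: (z − (0+1i))(z − (0−1i)) = z² + 1.
The resulting polynomial has degree 3 and real coefficients as required.

p(z) = z^3 + 5·z^2 + z + 5.


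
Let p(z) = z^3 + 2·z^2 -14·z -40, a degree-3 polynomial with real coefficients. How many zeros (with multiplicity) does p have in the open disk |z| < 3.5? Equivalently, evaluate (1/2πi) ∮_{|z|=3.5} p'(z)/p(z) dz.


The zeros of p are: (-3 + 1i), (-3 - 1i), 4.
Their magnitudes are: 3.162, 3.162, 4.
Zeros with |z| < R = 3.5: (-3 + 1i), (-3 - 1i).
Count = 2.
By the argument principle, (1/2πi) ∮_{|z|=R} p'(z)/p(z) dz equals exactly this count.

Number of zeros inside |z| < 3.5: 2.


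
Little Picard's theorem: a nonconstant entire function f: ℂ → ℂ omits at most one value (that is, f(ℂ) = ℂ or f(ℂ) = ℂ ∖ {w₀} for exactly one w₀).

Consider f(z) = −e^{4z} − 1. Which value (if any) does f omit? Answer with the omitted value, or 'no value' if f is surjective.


Little Picard bounds the complement of f(ℂ) to at most one point.
e^{4z} is never zero on ℂ, so -1·e^{4z} takes every value in ℂ ∖ {0}. Adding -1 shifts the range to ℂ ∖ {-1}. Thus f omits exactly the value -1.

Omitted value: -1.


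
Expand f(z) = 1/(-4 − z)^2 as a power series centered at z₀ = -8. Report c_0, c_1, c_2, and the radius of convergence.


Let w = z − z₀, so z = z₀ + w.
Then -4 − z = -4 − (z₀ + w) = (-4 − z₀) − w = 4 − w.
f(z) = 1/(4 − w)^2 = (1/(4)^2) · (1 − w/(4))^{−2}.
By the binomial series (1−u)^{−2} = Σ_{n≥0} C(n+1, 1) u^n for |u|<1, with u = w/(4):
  c_n = C(n+1, 1) / (4)^(n+2).
  c_0 = 1/(4)^2 = 1/16.
  c_1 = 2/(4)^3 = 1/32.
  c_2 = 3/(4)^4 = 3/256.
The series is valid for |w/d| < 1, i.e. |z − z₀| < |d|.
Radius of convergence: R = |-4 − z₀| = |4| = 4 (distance from z₀ to the singularity z = -4).

c_0 = 1/16, c_1 = 1/32, c_2 = 3/256; R = 4.


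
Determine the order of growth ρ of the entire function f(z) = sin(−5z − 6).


sin(w) is a linear combination of e^{iw} and e^{−iw} (or e^w, e^{−w} in the hyperbolic case), so |sin(w)| ≤ e^{|w|}. With w = −5z − 6, |w| ≤ 5|z| + 6 = 5r + 6 on |z| = r, giving M(r) ≤ e^{5r + 6}, so ρ ≤ 1. On a suitable ray (z = it for sin/cos; z = t for sinh/cosh, t real → ∞), |sin(−5z − 6)| grows like e^{5|t|}/2, so ρ ≥ 1. Hence ρ = 1.
Therefore ρ = 1.

Order ρ = 1.


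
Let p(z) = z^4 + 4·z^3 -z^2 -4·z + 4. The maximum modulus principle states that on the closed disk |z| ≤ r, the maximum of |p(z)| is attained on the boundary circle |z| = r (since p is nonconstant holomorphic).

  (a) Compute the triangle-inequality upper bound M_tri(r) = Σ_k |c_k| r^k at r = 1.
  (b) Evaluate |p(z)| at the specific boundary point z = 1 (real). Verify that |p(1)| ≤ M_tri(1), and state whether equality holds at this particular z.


Coefficients: c_0 = 4, c_1 = -4, c_2 = -1, c_3 = 4, c_4 = 1. Radius r = 1.
Part (a). Triangle bound: M_tri(r) = Σ_k |c_k| r^k
  = |4|·1^0 + |-4|·1^1 + |-1|·1^2 + |4|·1^3 + |1|·1^4
  = 4 + 4 + 1 + 4 + 1 = 14.
This bounds M(r) := max_{|z|=r} |p(z)| from above; equality holds iff all terms c_k z^k can be made to align in phase at a single z on |z|=r.
Part (b). At z = 1 (real, on the circle |z| = r):
  p(1) = (4)·1^0 + (-4)·1^1 + (-1)·1^2 + (4)·1^3 + (1)·1^4 = 4.
  |p(1)| = 4.
Check: |p(1)| = 4 ≤ 14 = M_tri(1). ✓ Equality does not hold at z = 1 (the coefficients have mixed signs, so the terms do not all align in phase there).

M_tri(1) = 14; |p(1)| = 4; equality at z=1: no.


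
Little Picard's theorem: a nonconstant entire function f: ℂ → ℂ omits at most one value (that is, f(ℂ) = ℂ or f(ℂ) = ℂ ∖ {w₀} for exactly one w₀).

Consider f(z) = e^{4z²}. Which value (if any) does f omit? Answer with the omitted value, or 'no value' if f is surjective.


Little Picard bounds the complement of f(ℂ) to at most one point.
The exponent g(z) = 4z² is a nonconstant polynomial, hence surjective onto ℂ. So e^{g(z)} takes every value in {e^w : w ∈ ℂ} = ℂ ∖ {0}. Adding 0 shifts the range to ℂ ∖ {0}. f omits exactly 0.

Omitted value: 0.


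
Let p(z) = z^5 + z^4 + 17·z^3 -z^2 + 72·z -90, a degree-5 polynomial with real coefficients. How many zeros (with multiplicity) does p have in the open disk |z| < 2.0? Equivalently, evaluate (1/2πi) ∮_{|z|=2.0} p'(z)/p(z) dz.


The zeros of p are: (0 + 3i), (0 - 3i), 1, (-1 + 3i), (-1 - 3i).
Their magnitudes are: 3, 3, 1, 3.162, 3.162.
Zeros with |z| < R = 2.0: 1.
Count = 1.
By the argument principle, (1/2πi) ∮_{|z|=R} p'(z)/p(z) dz equals exactly this count.

Number of zeros inside |z| < 2.0: 1.


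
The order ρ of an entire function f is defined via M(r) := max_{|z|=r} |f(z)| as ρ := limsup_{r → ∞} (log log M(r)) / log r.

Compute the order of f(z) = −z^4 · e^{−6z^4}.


M(r) = max_{|z|=r} |-1|·|z|^4·|e^{−6z^4}| = 1·r^4 · e^{6r^4} (the factors attain their maxima compatibly on |z|=r). Then log M(r) = log 1 + 4·log r + 6r^4, dominated by the last term, so log log M(r) ~ 4·log r. The polynomial factor -1z^4 contributes only a log r term and does not affect the order. ρ = 4.
Therefore ρ = 4.

Order ρ = 4.


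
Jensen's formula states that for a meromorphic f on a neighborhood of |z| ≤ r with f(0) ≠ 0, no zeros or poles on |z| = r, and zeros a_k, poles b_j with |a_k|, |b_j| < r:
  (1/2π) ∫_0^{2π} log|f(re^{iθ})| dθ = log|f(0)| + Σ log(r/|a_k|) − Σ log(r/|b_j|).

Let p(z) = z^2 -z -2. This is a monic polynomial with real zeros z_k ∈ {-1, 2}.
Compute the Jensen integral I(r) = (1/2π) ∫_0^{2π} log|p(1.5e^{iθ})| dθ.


Zeros: -1, 2; r = 1.5.
Inside |z| < r: -1. Outside (|z| ≥ r): 2.
p(0) = -2, so log|p(0)| = log(2) = 0.6931.
Apply Jensen: I(r) = log|p(0)| + Σ_k log(r/|z_k|), summed over zeros inside |z| < r.
  log(r/|z_k|) for z_k = -1: log(1.5/1) = 0.4055
  Outside zeros (2) contribute nothing to the Jensen sum.
Sum over inside zeros: 0.4055.
I(r) = log|p(0)| + (inside sum) = 0.6931 + 0.4055 = 1.0986.
Note: since some zeros are outside |z| ≤ r, the simplified n·log(r) form does NOT apply — only the inside zeros contribute.

I(r) ≈ 1.0986.


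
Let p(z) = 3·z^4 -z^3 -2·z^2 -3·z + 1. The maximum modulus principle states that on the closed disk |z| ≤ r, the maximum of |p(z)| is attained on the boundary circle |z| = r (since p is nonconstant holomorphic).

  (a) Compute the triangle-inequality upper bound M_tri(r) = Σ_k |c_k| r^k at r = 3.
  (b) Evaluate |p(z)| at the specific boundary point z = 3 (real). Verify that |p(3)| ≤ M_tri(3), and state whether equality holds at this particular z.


Coefficients: c_0 = 1, c_1 = -3, c_2 = -2, c_3 = -1, c_4 = 3. Radius r = 3.
Part (a). Triangle bound: M_tri(r) = Σ_k |c_k| r^k
  = |1|·3^0 + |-3|·3^1 + |-2|·3^2 + |-1|·3^3 + |3|·3^4
  = 1 + 9 + 18 + 27 + 243 = 298.
This bounds M(r) := max_{|z|=r} |p(z)| from above; equality holds iff all terms c_k z^k can be made to align in phase at a single z on |z|=r.
Part (b). At z = 3 (real, on the circle |z| = r):
  p(3) = (1)·3^0 + (-3)·3^1 + (-2)·3^2 + (-1)·3^3 + (3)·3^4 = 190.
  |p(3)| = 190.
Check: |p(3)| = 190 ≤ 298 = M_tri(3). ✓ Equality does not hold at z = 3 (the coefficients have mixed signs, so the terms do not all align in phase there).

M_tri(3) = 298; |p(3)| = 190; equality at z=3: no.


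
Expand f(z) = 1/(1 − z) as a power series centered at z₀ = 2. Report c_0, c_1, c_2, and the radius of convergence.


Let w = z − z₀, so z = z₀ + w.
Then 1 − z = 1 − (z₀ + w) = (1 − z₀) − w = -1 − w.
f(z) = 1/(-1 − w) = (1/(-1)) · 1/(1 − w/(-1)) = Σ_{n≥0} w^n / (-1)^(n+1).
So c_n = 1/(-1)^(n+1):
  c_0 = 1/(-1)^1 = -1.
  c_1 = 1/(-1)^2 = 1.
  c_2 = 1/(-1)^3 = -1.
The series is valid for |w/d| < 1, i.e. |z − z₀| < |d|.
Radius of convergence: R = |1 − z₀| = |-1| = 1 (distance from z₀ to the singularity z = 1).

c_0 = -1, c_1 = 1, c_2 = -1; R = 1.


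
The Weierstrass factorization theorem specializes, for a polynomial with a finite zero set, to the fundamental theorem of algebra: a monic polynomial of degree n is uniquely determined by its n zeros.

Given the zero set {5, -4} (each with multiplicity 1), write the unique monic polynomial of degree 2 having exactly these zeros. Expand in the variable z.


The polynomial is p(z) = ∏_{α ∈ S} (z − α), where S = {5, -4}.
Expanding the product yields: p(z) = z^2 -z -20.
The resulting polynomial has degree 2 and real coefficients as required.

p(z) = z^2 -z -20.


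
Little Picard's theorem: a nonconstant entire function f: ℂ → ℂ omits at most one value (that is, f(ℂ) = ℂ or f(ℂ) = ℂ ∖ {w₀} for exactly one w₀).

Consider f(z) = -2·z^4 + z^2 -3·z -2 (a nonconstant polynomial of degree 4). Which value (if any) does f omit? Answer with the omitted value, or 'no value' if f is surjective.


Little Picard bounds the complement of f(ℂ) to at most one point.
For every w ∈ ℂ, the equation p(z) − w = 0 is a nonconstant polynomial in z and hence has at least one root by the fundamental theorem of algebra. So p is surjective onto ℂ, omitting no value.

Omitted value: no value.


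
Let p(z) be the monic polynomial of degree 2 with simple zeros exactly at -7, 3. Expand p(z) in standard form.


The polynomial is p(z) = ∏_{α ∈ S} (z − α), where S = {-7, 3}.
Expanding the product yields: p(z) = z^2 + 4·z -21.
The resulting polynomial has degree 2 and real coefficients as required.

p(z) = z^2 + 4·z -21.


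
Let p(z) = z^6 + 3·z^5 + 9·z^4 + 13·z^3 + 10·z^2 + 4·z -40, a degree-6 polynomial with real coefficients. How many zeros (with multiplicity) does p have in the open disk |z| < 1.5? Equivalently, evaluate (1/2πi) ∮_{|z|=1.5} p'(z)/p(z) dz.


The zeros of p are: -2, (0 + 2i), (0 - 2i), (-1 + 2i), (-1 - 2i), 1.
Their magnitudes are: 2, 2, 2, 2.236, 2.236, 1.
Zeros with |z| < R = 1.5: 1.
Count = 1.
By the argument principle, (1/2πi) ∮_{|z|=R} p'(z)/p(z) dz equals exactly this count.

Number of zeros inside |z| < 1.5: 1.


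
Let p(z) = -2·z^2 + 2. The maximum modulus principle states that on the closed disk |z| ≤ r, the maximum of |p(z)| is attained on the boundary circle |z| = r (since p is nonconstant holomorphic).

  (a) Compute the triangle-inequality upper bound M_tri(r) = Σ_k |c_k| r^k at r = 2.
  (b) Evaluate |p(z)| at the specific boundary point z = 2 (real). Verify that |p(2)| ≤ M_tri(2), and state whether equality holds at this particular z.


Coefficients: c_0 = 2, c_1 = 0, c_2 = -2. Radius r = 2.
Part (a). Triangle bound: M_tri(r) = Σ_k |c_k| r^k
  = |2|·2^0 + |0|·2^1 + |-2|·2^2
  = 2 + 0 + 8 = 10.
This bounds M(r) := max_{|z|=r} |p(z)| from above; equality holds iff all terms c_k z^k can be made to align in phase at a single z on |z|=r.
Part (b). At z = 2 (real, on the circle |z| = r):
  p(2) = (2)·2^0 + (0)·2^1 + (-2)·2^2 = -6.
  |p(2)| = 6.
Check: |p(2)| = 6 ≤ 10 = M_tri(2). ✓ Equality does not hold at z = 2 (the coefficients have mixed signs, so the terms do not all align in phase there).

M_tri(2) = 10; |p(2)| = 6; equality at z=2: no.


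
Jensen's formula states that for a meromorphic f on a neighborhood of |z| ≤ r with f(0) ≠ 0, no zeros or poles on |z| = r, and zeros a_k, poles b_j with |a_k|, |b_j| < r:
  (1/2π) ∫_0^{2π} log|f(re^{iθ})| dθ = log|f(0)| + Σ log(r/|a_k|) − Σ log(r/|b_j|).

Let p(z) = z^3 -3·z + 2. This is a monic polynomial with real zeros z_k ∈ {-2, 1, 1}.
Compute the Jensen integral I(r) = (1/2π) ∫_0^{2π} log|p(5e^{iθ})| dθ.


Zeros: -2, 1, 1; r = 5.
Inside |z| < r: -2, 1, 1. Outside (|z| ≥ r): ∅.
p(0) = 2, so log|p(0)| = log(2) = 0.6931.
Apply Jensen: I(r) = log|p(0)| + Σ_k log(r/|z_k|), summed over zeros inside |z| < r.
  log(r/|z_k|) for z_k = -2: log(5/2) = 0.9163
  log(r/|z_k|) for z_k = 1: log(5/1) = 1.6094
  log(r/|z_k|) for z_k = 1: log(5/1) = 1.6094
Sum over inside zeros: 4.1352.
I(r) = log|p(0)| + (inside sum) = 0.6931 + 4.1352 = 4.8283.
Closed form (all zeros inside, monic): I(r) = n·log(r) = 3·log(5) = 4.8283. ✓

I(r) ≈ 4.8283.


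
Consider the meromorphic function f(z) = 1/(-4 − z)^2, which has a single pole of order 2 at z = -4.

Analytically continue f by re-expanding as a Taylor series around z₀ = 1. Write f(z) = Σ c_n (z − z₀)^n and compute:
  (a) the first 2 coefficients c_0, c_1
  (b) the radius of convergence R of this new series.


Let w = z − z₀, so z = z₀ + w.
Then -4 − z = -4 − (z₀ + w) = (-4 − z₀) − w = -5 − w.
f(z) = 1/(-5 − w)^2 = (1/(-5)^2) · (1 − w/(-5))^{−2}.
By the binomial series (1−u)^{−2} = Σ_{n≥0} C(n+1, 1) u^n for |u|<1, with u = w/(-5):
  c_n = C(n+1, 1) / (-5)^(n+2).
  c_0 = 1/(-5)^2 = 1/25.
  c_1 = 2/(-5)^3 = -2/125.
The series is valid for |w/d| < 1, i.e. |z − z₀| < |d|.
Radius of convergence: R = |-4 − z₀| = |-5| = 5 (distance from z₀ to the singularity z = -4).

c_0 = 1/25, c_1 = -2/125; R = 5.


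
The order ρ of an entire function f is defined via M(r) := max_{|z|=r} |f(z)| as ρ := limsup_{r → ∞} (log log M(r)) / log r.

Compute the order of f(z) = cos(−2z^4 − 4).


Write cos(w) = (e^{iw} ± e^{−iw})/(2 or 2i), so |cos(w)| ≤ e^{|w|}. With w = −2z^4 − 4, |w| ≤ 2r^4 + 4 on |z|=r, giving M(r) ≤ e^{2r^4 + 4} and ρ ≤ 4. For the lower bound, choose z on |z|=r with -2z^4 purely imaginary of modulus 2r^4; then |cos(−2z^4 − 4)| grows like e^{2r^4}/2, so ρ ≥ 4. Hence ρ = 4.
Therefore ρ = 4.

Order ρ = 4.


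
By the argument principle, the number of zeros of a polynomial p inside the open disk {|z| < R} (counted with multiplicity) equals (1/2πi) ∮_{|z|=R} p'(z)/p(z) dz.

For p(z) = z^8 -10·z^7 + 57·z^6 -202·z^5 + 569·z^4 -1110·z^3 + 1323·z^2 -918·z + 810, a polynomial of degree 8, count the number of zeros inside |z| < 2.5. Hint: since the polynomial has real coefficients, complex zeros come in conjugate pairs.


The zeros of p are: (0 + 3i), (0 - 3i), (3 + 3i), (3 - 3i), (2 + 1i), (2 - 1i), (0 + 1i), (0 - 1i).
Their magnitudes are: 3, 3, 4.243, 4.243, 2.236, 2.236, 1, 1.
Zeros with |z| < R = 2.5: (2 + 1i), (2 - 1i), (0 + 1i), (0 - 1i).
Count = 4.
By the argument principle, (1/2πi) ∮_{|z|=R} p'(z)/p(z) dz equals exactly this count.

Number of zeros inside |z| < 2.5: 4.


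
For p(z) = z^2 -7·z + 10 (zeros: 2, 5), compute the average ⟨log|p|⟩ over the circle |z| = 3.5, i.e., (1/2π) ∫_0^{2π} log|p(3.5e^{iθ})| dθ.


Zeros: 2, 5; r = 3.5.
Inside |z| < r: 2. Outside (|z| ≥ r): 5.
p(0) = 10, so log|p(0)| = log(10) = 2.3026.
Apply Jensen: I(r) = log|p(0)| + Σ_k log(r/|z_k|), summed over zeros inside |z| < r.
  log(r/|z_k|) for z_k = 2: log(3.5/2) = 0.5596
  Outside zeros (5) contribute nothing to the Jensen sum.
Sum over inside zeros: 0.5596.
I(r) = log|p(0)| + (inside sum) = 2.3026 + 0.5596 = 2.8622.
Note: since some zeros are outside |z| ≤ r, the simplified n·log(r) form does NOT apply — only the inside zeros contribute.

I(r) ≈ 2.8622.


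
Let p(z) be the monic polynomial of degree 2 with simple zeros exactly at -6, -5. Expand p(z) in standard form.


The polynomial is p(z) = ∏_{α ∈ S} (z − α), where S = {-6, -5}.
Expanding the product yields: p(z) = z^2 + 11·z + 30.
The resulting polynomial has degree 2 and real coefficients as required.

p(z) = z^2 + 11·z + 30.


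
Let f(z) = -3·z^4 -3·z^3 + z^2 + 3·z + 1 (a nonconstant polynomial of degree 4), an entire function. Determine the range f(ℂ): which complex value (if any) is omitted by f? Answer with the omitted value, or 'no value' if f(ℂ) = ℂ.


Little Picard bounds the complement of f(ℂ) to at most one point.
For every w ∈ ℂ, the equation p(z) − w = 0 is a nonconstant polynomial in z and hence has at least one root by the fundamental theorem of algebra. So p is surjective onto ℂ, omitting no value.

Omitted value: no value.


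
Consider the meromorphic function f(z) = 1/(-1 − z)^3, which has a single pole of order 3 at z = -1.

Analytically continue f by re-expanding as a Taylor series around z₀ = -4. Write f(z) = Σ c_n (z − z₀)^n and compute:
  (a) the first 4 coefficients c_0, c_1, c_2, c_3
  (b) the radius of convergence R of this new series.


Let w = z − z₀, so z = z₀ + w.
Then -1 − z = -1 − (z₀ + w) = (-1 − z₀) − w = 3 − w.
f(z) = 1/(3 − w)^3 = (1/(3)^3) · (1 − w/(3))^{−3}.
By the binomial series (1−u)^{−3} = Σ_{n≥0} C(n+2, 2) u^n for |u|<1, with u = w/(3):
  c_n = C(n+2, 2) / (3)^(n+3).
  c_0 = 1/(3)^3 = 1/27.
  c_1 = 3/(3)^4 = 1/27.
  c_2 = 6/(3)^5 = 2/81.
  c_3 = 10/(3)^6 = 10/729.
The series is valid for |w/d| < 1, i.e. |z − z₀| < |d|.
Radius of convergence: R = |-1 − z₀| = |3| = 3 (distance from z₀ to the singularity z = -1).

c_0 = 1/27, c_1 = 1/27, c_2 = 2/81, c_3 = 10/729; R = 3.


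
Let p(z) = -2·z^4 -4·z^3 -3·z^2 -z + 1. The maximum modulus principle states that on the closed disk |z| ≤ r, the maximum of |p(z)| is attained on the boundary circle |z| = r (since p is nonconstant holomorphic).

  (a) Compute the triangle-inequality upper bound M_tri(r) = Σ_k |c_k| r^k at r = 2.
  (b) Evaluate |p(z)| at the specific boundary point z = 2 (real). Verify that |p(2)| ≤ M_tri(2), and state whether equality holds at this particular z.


Coefficients: c_0 = 1, c_1 = -1, c_2 = -3, c_3 = -4, c_4 = -2. Radius r = 2.
Part (a). Triangle bound: M_tri(r) = Σ_k |c_k| r^k
  = |1|·2^0 + |-1|·2^1 + |-3|·2^2 + |-4|·2^3 + |-2|·2^4
  = 1 + 2 + 12 + 32 + 32 = 79.
This bounds M(r) := max_{|z|=r} |p(z)| from above; equality holds iff all terms c_k z^k can be made to align in phase at a single z on |z|=r.
Part (b). At z = 2 (real, on the circle |z| = r):
  p(2) = (1)·2^0 + (-1)·2^1 + (-3)·2^2 + (-4)·2^3 + (-2)·2^4 = -77.
  |p(2)| = 77.
Check: |p(2)| = 77 ≤ 79 = M_tri(2). ✓ Equality does not hold at z = 2 (the coefficients have mixed signs, so the terms do not all align in phase there).

M_tri(2) = 79; |p(2)| = 77; equality at z=2: no.


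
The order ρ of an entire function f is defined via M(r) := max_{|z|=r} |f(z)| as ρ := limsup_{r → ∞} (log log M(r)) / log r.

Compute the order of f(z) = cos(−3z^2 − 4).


Write cos(w) = (e^{iw} ± e^{−iw})/(2 or 2i), so |cos(w)| ≤ e^{|w|}. With w = −3z^2 − 4, |w| ≤ 3r^2 + 4 on |z|=r, giving M(r) ≤ e^{3r^2 + 4} and ρ ≤ 2. For the lower bound, choose z on |z|=r with -3z^2 purely imaginary of modulus 3r^2; then |cos(−3z^2 − 4)| grows like e^{3r^2}/2, so ρ ≥ 2. Hence ρ = 2.
Therefore ρ = 2.

Order ρ = 2.


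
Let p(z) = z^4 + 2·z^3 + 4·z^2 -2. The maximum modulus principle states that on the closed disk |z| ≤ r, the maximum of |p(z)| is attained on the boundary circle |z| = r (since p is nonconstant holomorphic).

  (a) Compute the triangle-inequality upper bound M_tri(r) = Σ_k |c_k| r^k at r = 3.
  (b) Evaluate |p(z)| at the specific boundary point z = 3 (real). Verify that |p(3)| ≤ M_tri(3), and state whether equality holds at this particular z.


Coefficients: c_0 = -2, c_1 = 0, c_2 = 4, c_3 = 2, c_4 = 1. Radius r = 3.
Part (a). Triangle bound: M_tri(r) = Σ_k |c_k| r^k
  = |-2|·3^0 + |0|·3^1 + |4|·3^2 + |2|·3^3 + |1|·3^4
  = 2 + 0 + 36 + 54 + 81 = 173.
This bounds M(r) := max_{|z|=r} |p(z)| from above; equality holds iff all terms c_k z^k can be made to align in phase at a single z on |z|=r.
Part (b). At z = 3 (real, on the circle |z| = r):
  p(3) = (-2)·3^0 + (0)·3^1 + (4)·3^2 + (2)·3^3 + (1)·3^4 = 169.
  |p(3)| = 169.
Check: |p(3)| = 169 ≤ 173 = M_tri(3). ✓ Equality does not hold at z = 3 (the coefficients have mixed signs, so the terms do not all align in phase there).

M_tri(3) = 173; |p(3)| = 169; equality at z=3: no.
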